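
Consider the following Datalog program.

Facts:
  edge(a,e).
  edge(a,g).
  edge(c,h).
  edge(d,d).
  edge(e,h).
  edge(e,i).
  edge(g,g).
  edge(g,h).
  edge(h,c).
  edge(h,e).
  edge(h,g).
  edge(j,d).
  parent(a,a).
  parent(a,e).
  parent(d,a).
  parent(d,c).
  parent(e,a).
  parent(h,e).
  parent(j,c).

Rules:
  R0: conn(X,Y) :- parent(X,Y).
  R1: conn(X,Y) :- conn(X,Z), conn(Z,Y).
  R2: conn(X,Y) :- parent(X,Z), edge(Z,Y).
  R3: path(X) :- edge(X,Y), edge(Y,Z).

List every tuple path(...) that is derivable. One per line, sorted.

path(a)
path(c)
path(d)
path(e)
path(g)
path(h)
path(j)

round 1: derive path(a) via R3 from edge(a,e), edge(e,h)
round 1: derive path(c) via R3 from edge(c,h), edge(h,c)
round 1: derive path(d) via R3 from edge(d,d), edge(d,d)
round 1: derive path(e) via R3 from edge(e,h), edge(h,c)
round 1: derive path(g) via R3 from edge(g,g), edge(g,g)
round 1: derive path(h) via R3 from edge(h,c), edge(c,h)
round 1: derive path(j) via R3 from edge(j,d), edge(d,d)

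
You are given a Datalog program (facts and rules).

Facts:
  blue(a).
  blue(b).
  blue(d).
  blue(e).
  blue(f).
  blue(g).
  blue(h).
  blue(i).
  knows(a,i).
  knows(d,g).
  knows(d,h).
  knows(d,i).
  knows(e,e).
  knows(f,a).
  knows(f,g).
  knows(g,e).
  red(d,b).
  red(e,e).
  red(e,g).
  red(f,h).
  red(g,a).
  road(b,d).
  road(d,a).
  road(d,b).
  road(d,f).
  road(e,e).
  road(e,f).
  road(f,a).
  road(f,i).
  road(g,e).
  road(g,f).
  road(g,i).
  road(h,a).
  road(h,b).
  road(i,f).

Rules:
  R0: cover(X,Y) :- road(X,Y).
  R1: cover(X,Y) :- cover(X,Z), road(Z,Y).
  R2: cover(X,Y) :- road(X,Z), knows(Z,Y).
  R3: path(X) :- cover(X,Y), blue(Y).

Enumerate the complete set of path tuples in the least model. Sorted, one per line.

round 1: derive cover(b,d) via R0 from road(b,d)
round 1: derive cover(d,a) via R0 from road(d,a)
round 1: derive cover(d,b) via R0 from road(d,b)
round 1: derive cover(d,f) via R0 from road(d,f)
round 1: derive cover(e,e) via R0 from road(e,e)
round 1: derive cover(e,f) via R0 from road(e,f)
round 1: derive cover(f,a) via R0 from road(f,a)
round 1: derive cover(f,i) via R0 from road(f,i)
round 1: derive cover(g,e) via R0 from road(g,e)
round 1: derive cover(g,f) via R0 from road(g,f)
round 1: derive cover(g,i) via R0 from road(g,i)
round 1: derive cover(h,a) via R0 from road(h,a)
round 1: derive cover(h,b) via R0 from road(h,b)
round 1: derive cover(i,f) via R0 from road(i,f)
round 1: derive cover(b,g) via R2 from road(b,d), knows(d,g)
round 1: derive cover(b,h) via R2 from road(b,d), knows(d,h)
round 1: derive cover(b,i) via R2 from road(b,d), knows(d,i)
round 1: derive cover(d,g) via R2 from road(d,f), knows(f,g)
round 1: derive cover(d,i) via R2 from road(d,a), knows(a,i)
round 1: derive cover(e,a) via R2 from road(e,f), knows(f,a)
round 1: derive cover(e,g) via R2 from road(e,f), knows(f,g)
round 1: derive cover(g,a) via R2 from road(g,f), knows(f,a)
round 1: derive cover(g,g) via R2 from road(g,f), knows(f,g)
round 1: derive cover(h,i) via R2 from road(h,a), knows(a,i)
round 1: derive cover(i,a) via R2 from road(i,f), knows(f,a)
round 1: derive cover(i,g) via R2 from road(i,f), knows(f,g)
round 2: derive cover(b,a) via R1 from cover(b,d), road(d,a)
round 2: derive cover(b,b) via R1 from cover(b,d), road(d,b)
round 2: derive cover(b,e) via R1 from cover(b,g), road(g,e)
round 2: derive cover(b,f) via R1 from cover(b,d), road(d,f)
round 2: derive cover(d,d) via R1 from cover(d,b), road(b,d)
round 2: derive cover(d,e) via R1 from cover(d,g), road(g,e)
round 2: derive cover(e,i) via R1 from cover(e,f), road(f,i)
round 2: derive cover(f,f) via R1 from cover(f,i), road(i,f)
round 2: derive cover(h,d) via R1 from cover(h,b), road(b,d)
round 2: derive cover(h,f) via R1 from cover(h,i), road(i,f)
round 2: derive cover(i,e) via R1 from cover(i,g), road(g,e)
round 2: derive cover(i,i) via R1 from cover(i,f), road(f,i)
round 2: derive path(b) via R3 from cover(b,d), blue(d)
round 2: derive path(d) via R3 from cover(d,a), blue(a)
round 2: derive path(e) via R3 from cover(e,a), blue(a)
round 2: derive path(f) via R3 from cover(f,a), blue(a)
round 2: derive path(g) via R3 from cover(g,a), blue(a)
round 2: derive path(h) via R3 from cover(h,a), blue(a)
round 2: derive path(i) via R3 from cover(i,a), blue(a)

path(b)
path(d)
path(e)
path(f)
path(g)
path(h)
path(i)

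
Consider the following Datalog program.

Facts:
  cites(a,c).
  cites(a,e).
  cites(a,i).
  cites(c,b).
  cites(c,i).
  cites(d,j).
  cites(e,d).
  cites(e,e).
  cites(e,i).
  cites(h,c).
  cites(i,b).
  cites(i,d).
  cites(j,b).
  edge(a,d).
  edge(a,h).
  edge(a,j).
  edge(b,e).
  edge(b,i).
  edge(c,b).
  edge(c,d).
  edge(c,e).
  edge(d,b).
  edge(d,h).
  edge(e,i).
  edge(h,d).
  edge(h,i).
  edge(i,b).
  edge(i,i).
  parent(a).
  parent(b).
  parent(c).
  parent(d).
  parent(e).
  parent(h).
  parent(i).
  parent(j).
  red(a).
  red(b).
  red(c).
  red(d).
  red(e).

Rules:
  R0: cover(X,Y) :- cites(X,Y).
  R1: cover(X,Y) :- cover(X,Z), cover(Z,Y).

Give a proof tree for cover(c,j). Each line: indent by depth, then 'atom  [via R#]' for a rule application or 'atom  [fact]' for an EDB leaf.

cover(c,j)  [via R1]
  cover(c,d)  [via R1]
    cover(c,i)  [via R0]
      cites(c,i)  [fact]
    cover(i,d)  [via R0]
      cites(i,d)  [fact]
  cover(d,j)  [via R0]
    cites(d,j)  [fact]

round 1: derive cover(a,c) via R0 from cites(a,c)
round 1: derive cover(a,e) via R0 from cites(a,e)
round 1: derive cover(a,i) via R0 from cites(a,i)
round 1: derive cover(c,b) via R0 from cites(c,b)
round 1: derive cover(c,i) via R0 from cites(c,i)
round 1: derive cover(d,j) via R0 from cites(d,j)
round 1: derive cover(e,d) via R0 from cites(e,d)
round 1: derive cover(e,e) via R0 from cites(e,e)
round 1: derive cover(e,i) via R0 from cites(e,i)
round 1: derive cover(h,c) via R0 from cites(h,c)
round 1: derive cover(i,b) via R0 from cites(i,b)
round 1: derive cover(i,d) via R0 from cites(i,d)
round 1: derive cover(j,b) via R0 from cites(j,b)
round 2: derive cover(a,b) via R1 from cover(a,c), cover(c,b)
round 2: derive cover(a,d) via R1 from cover(a,e), cover(e,d)
round 2: derive cover(c,d) via R1 from cover(c,i), cover(i,d)
round 2: derive cover(d,b) via R1 from cover(d,j), cover(j,b)
round 2: derive cover(e,b) via R1 from cover(e,i), cover(i,b)
round 2: derive cover(e,j) via R1 from cover(e,d), cover(d,j)
round 2: derive cover(h,b) via R1 from cover(h,c), cover(c,b)
round 2: derive cover(h,i) via R1 from cover(h,c), cover(c,i)
round 2: derive cover(i,j) via R1 from cover(i,d), cover(d,j)
round 3: derive cover(a,j) via R1 from cover(a,d), cover(d,j)
round 3: derive cover(c,j) via R1 from cover(c,d), cover(d,j)
round 3: derive cover(h,d) via R1 from cover(h,c), cover(c,d)
round 3: derive cover(h,j) via R1 from cover(h,i), cover(i,j)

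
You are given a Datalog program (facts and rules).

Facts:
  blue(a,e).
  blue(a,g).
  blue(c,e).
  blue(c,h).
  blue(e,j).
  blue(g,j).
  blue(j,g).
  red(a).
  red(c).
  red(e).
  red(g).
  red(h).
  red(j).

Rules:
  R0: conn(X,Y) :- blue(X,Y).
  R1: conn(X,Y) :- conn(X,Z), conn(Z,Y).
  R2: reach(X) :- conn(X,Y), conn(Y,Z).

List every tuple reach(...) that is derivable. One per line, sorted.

reach(a)
reach(c)
reach(e)
reach(g)
reach(j)

round 1: derive conn(a,e) via R0 from blue(a,e)
round 1: derive conn(a,g) via R0 from blue(a,g)
round 1: derive conn(c,e) via R0 from blue(c,e)
round 1: derive conn(c,h) via R0 from blue(c,h)
round 1: derive conn(e,j) via R0 from blue(e,j)
round 1: derive conn(g,j) via R0 from blue(g,j)
round 1: derive conn(j,g) via R0 from blue(j,g)
round 2: derive conn(a,j) via R1 from conn(a,e), conn(e,j)
round 2: derive conn(c,j) via R1 from conn(c,e), conn(e,j)
round 2: derive conn(e,g) via R1 from conn(e,j), conn(j,g)
round 2: derive conn(g,g) via R1 from conn(g,j), conn(j,g)
round 2: derive conn(j,j) via R1 from conn(j,g), conn(g,j)
round 2: derive reach(a) via R2 from conn(a,e), conn(e,j)
round 2: derive reach(c) via R2 from conn(c,e), conn(e,j)
round 2: derive reach(e) via R2 from conn(e,j), conn(j,g)
round 2: derive reach(g) via R2 from conn(g,j), conn(j,g)
round 2: derive reach(j) via R2 from conn(j,g), conn(g,j)
round 3: derive conn(c,g) via R1 from conn(c,e), conn(e,g)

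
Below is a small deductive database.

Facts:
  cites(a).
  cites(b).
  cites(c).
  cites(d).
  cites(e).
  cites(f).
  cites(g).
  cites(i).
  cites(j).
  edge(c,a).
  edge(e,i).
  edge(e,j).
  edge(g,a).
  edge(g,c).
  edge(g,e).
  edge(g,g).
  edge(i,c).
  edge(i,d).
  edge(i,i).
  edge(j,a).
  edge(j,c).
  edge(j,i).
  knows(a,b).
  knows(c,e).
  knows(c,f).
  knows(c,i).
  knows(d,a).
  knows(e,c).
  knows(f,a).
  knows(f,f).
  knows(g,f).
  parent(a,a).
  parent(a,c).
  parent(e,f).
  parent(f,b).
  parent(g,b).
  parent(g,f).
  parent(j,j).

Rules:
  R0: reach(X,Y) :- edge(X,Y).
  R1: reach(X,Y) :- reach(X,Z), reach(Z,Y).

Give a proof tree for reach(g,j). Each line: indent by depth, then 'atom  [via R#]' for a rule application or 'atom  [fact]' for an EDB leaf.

reach(g,j)  [via R1]
  reach(g,e)  [via R0]
    edge(g,e)  [fact]
  reach(e,j)  [via R0]
    edge(e,j)  [fact]

round 1: derive reach(c,a) via R0 from edge(c,a)
round 1: derive reach(e,i) via R0 from edge(e,i)
round 1: derive reach(e,j) via R0 from edge(e,j)
round 1: derive reach(g,a) via R0 from edge(g,a)
round 1: derive reach(g,c) via R0 from edge(g,c)
round 1: derive reach(g,e) via R0 from edge(g,e)
round 1: derive reach(g,g) via R0 from edge(g,g)
round 1: derive reach(i,c) via R0 from edge(i,c)
round 1: derive reach(i,d) via R0 from edge(i,d)
round 1: derive reach(i,i) via R0 from edge(i,i)
round 1: derive reach(j,a) via R0 from edge(j,a)
round 1: derive reach(j,c) via R0 from edge(j,c)
round 1: derive reach(j,i) via R0 from edge(j,i)
round 2: derive reach(e,a) via R1 from reach(e,j), reach(j,a)
round 2: derive reach(e,c) via R1 from reach(e,i), reach(i,c)
round 2: derive reach(e,d) via R1 from reach(e,i), reach(i,d)
round 2: derive reach(g,i) via R1 from reach(g,e), reach(e,i)
round 2: derive reach(g,j) via R1 from reach(g,e), reach(e,j)
round 2: derive reach(i,a) via R1 from reach(i,c), reach(c,a)
round 2: derive reach(j,d) via R1 from reach(j,i), reach(i,d)
round 3: derive reach(g,d) via R1 from reach(g,e), reach(e,d)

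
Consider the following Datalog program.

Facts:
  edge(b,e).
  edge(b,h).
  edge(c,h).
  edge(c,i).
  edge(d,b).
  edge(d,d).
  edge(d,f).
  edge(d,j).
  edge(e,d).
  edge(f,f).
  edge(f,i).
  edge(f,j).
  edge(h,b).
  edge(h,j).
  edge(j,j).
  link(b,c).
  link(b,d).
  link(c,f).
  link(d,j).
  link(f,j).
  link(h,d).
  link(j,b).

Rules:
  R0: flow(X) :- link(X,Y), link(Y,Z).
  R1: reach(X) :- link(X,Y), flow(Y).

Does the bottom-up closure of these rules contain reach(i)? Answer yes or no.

round 1: derive flow(b) via R0 from link(b,c), link(c,f)
round 1: derive flow(c) via R0 from link(c,f), link(f,j)
round 1: derive flow(d) via R0 from link(d,j), link(j,b)
round 1: derive flow(f) via R0 from link(f,j), link(j,b)
round 1: derive flow(h) via R0 from link(h,d), link(d,j)
round 1: derive flow(j) via R0 from link(j,b), link(b,c)
round 2: derive reach(b) via R1 from link(b,c), flow(c)
round 2: derive reach(c) via R1 from link(c,f), flow(f)
round 2: derive reach(d) via R1 from link(d,j), flow(j)
round 2: derive reach(f) via R1 from link(f,j), flow(j)
round 2: derive reach(h) via R1 from link(h,d), flow(d)
round 2: derive reach(j) via R1 from link(j,b), flow(b)

no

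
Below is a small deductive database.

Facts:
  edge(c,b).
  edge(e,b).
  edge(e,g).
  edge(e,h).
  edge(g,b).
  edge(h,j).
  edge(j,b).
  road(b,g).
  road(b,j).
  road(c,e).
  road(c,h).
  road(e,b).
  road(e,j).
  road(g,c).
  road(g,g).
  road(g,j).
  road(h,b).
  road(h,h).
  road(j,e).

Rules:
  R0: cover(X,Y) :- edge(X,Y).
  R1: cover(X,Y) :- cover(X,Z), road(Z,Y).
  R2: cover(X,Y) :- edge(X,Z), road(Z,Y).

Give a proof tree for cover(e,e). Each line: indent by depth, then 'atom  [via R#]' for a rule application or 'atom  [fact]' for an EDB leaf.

round 1: derive cover(c,b) via R0 from edge(c,b)
round 1: derive cover(e,b) via R0 from edge(e,b)
round 1: derive cover(e,g) via R0 from edge(e,g)
round 1: derive cover(e,h) via R0 from edge(e,h)
round 1: derive cover(g,b) via R0 from edge(g,b)
round 1: derive cover(h,j) via R0 from edge(h,j)
round 1: derive cover(j,b) via R0 from edge(j,b)
round 1: derive cover(c,g) via R2 from edge(c,b), road(b,g)
round 1: derive cover(c,j) via R2 from edge(c,b), road(b,j)
round 1: derive cover(e,c) via R2 from edge(e,g), road(g,c)
round 1: derive cover(e,j) via R2 from edge(e,b), road(b,j)
round 1: derive cover(g,g) via R2 from edge(g,b), road(b,g)
round 1: derive cover(g,j) via R2 from edge(g,b), road(b,j)
round 1: derive cover(h,e) via R2 from edge(h,j), road(j,e)
round 1: derive cover(j,g) via R2 from edge(j,b), road(b,g)
round 1: derive cover(j,j) via R2 from edge(j,b), road(b,j)
round 2: derive cover(c,c) via R1 from cover(c,g), road(g,c)
round 2: derive cover(c,e) via R1 from cover(c,j), road(j,e)
round 2: derive cover(e,e) via R1 from cover(e,c), road(c,e)
round 2: derive cover(g,c) via R1 from cover(g,g), road(g,c)
round 2: derive cover(g,e) via R1 from cover(g,j), road(j,e)
round 2: derive cover(h,b) via R1 from cover(h,e), road(e,b)
round 2: derive cover(j,c) via R1 from cover(j,g), road(g,c)
round 2: derive cover(j,e) via R1 from cover(j,j), road(j,e)
round 3: derive cover(c,h) via R1 from cover(c,c), road(c,h)
round 3: derive cover(g,h) via R1 from cover(g,c), road(c,h)
round 3: derive cover(h,g) via R1 from cover(h,b), road(b,g)
round 3: derive cover(j,h) via R1 from cover(j,c), road(c,h)
round 4: derive cover(h,c) via R1 from cover(h,g), road(g,c)
round 5: derive cover(h,h) via R1 from cover(h,c), road(c,h)

cover(e,e)  [via R1]
  cover(e,c)  [via R2]
    edge(e,g)  [fact]
    road(g,c)  [fact]
  road(c,e)  [fact]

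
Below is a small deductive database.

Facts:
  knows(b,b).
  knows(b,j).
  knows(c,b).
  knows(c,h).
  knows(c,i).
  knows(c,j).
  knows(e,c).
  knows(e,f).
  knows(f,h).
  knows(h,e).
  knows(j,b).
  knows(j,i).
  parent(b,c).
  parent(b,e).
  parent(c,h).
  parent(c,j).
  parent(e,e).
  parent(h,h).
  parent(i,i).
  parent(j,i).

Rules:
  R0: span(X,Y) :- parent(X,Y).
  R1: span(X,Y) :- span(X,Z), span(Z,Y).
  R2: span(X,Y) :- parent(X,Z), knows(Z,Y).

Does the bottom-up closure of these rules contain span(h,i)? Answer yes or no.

yes

round 1: derive span(b,c) via R0 from parent(b,c)
round 1: derive span(b,e) via R0 from parent(b,e)
round 1: derive span(c,h) via R0 from parent(c,h)
round 1: derive span(c,j) via R0 from parent(c,j)
round 1: derive span(e,e) via R0 from parent(e,e)
round 1: derive span(h,h) via R0 from parent(h,h)
round 1: derive span(i,i) via R0 from parent(i,i)
round 1: derive span(j,i) via R0 from parent(j,i)
round 1: derive span(b,b) via R2 from parent(b,c), knows(c,b)
round 1: derive span(b,f) via R2 from parent(b,e), knows(e,f)
round 1: derive span(b,h) via R2 from parent(b,c), knows(c,h)
round 1: derive span(b,i) via R2 from parent(b,c), knows(c,i)
round 1: derive span(b,j) via R2 from parent(b,c), knows(c,j)
round 1: derive span(c,b) via R2 from parent(c,j), knows(j,b)
round 1: derive span(c,e) via R2 from parent(c,h), knows(h,e)
round 1: derive span(c,i) via R2 from parent(c,j), knows(j,i)
round 1: derive span(e,c) via R2 from parent(e,e), knows(e,c)
round 1: derive span(e,f) via R2 from parent(e,e), knows(e,f)
round 1: derive span(h,e) via R2 from parent(h,h), knows(h,e)
round 2: derive span(c,c) via R1 from span(c,b), span(b,c)
round 2: derive span(c,f) via R1 from span(c,b), span(b,f)
round 2: derive span(e,b) via R1 from span(e,c), span(c,b)
round 2: derive span(e,h) via R1 from span(e,c), span(c,h)
round 2: derive span(e,i) via R1 from span(e,c), span(c,i)
round 2: derive span(e,j) via R1 from span(e,c), span(c,j)
round 2: derive span(h,c) via R1 from span(h,e), span(e,c)
round 2: derive span(h,f) via R1 from span(h,e), span(e,f)
round 3: derive span(h,b) via R1 from span(h,c), span(c,b)
round 3: derive span(h,i) via R1 from span(h,c), span(c,i)
round 3: derive span(h,j) via R1 from span(h,c), span(c,j)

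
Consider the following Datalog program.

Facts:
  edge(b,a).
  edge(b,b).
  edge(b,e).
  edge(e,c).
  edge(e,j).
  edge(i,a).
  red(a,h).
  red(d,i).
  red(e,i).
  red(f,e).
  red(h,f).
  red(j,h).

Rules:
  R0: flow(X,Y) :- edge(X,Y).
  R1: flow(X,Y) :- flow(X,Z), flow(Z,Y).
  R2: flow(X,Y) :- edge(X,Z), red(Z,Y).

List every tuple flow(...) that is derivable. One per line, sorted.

round 1: derive flow(b,a) via R0 from edge(b,a)
round 1: derive flow(b,b) via R0 from edge(b,b)
round 1: derive flow(b,e) via R0 from edge(b,e)
round 1: derive flow(e,c) via R0 from edge(e,c)
round 1: derive flow(e,j) via R0 from edge(e,j)
round 1: derive flow(i,a) via R0 from edge(i,a)
round 1: derive flow(b,h) via R2 from edge(b,a), red(a,h)
round 1: derive flow(b,i) via R2 from edge(b,e), red(e,i)
round 1: derive flow(e,h) via R2 from edge(e,j), red(j,h)
round 1: derive flow(i,h) via R2 from edge(i,a), red(a,h)
round 2: derive flow(b,c) via R1 from flow(b,e), flow(e,c)
round 2: derive flow(b,j) via R1 from flow(b,e), flow(e,j)

flow(b,a)
flow(b,b)
flow(b,c)
flow(b,e)
flow(b,h)
flow(b,i)
flow(b,j)
flow(e,c)
flow(e,h)
flow(e,j)
flow(i,a)
flow(i,h)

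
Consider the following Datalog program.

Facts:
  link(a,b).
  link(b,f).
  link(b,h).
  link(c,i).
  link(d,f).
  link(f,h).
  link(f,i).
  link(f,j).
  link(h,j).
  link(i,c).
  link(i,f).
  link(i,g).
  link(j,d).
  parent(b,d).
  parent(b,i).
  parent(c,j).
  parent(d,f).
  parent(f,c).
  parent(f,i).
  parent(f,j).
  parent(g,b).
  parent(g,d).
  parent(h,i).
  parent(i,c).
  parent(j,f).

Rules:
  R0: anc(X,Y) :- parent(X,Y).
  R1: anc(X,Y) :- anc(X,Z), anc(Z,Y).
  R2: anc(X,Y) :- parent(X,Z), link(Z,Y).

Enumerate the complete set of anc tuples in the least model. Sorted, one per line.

round 1: derive anc(b,d) via R0 from parent(b,d)
round 1: derive anc(b,i) via R0 from parent(b,i)
round 1: derive anc(c,j) via R0 from parent(c,j)
round 1: derive anc(d,f) via R0 from parent(d,f)
round 1: derive anc(f,c) via R0 from parent(f,c)
round 1: derive anc(f,i) via R0 from parent(f,i)
round 1: derive anc(f,j) via R0 from parent(f,j)
round 1: derive anc(g,b) via R0 from parent(g,b)
round 1: derive anc(g,d) via R0 from parent(g,d)
round 1: derive anc(h,i) via R0 from parent(h,i)
round 1: derive anc(i,c) via R0 from parent(i,c)
round 1: derive anc(j,f) via R0 from parent(j,f)
round 1: derive anc(b,c) via R2 from parent(b,i), link(i,c)
round 1: derive anc(b,f) via R2 from parent(b,d), link(d,f)
round 1: derive anc(b,g) via R2 from parent(b,i), link(i,g)
round 1: derive anc(c,d) via R2 from parent(c,j), link(j,d)
round 1: derive anc(d,h) via R2 from parent(d,f), link(f,h)
round 1: derive anc(d,i) via R2 from parent(d,f), link(f,i)
round 1: derive anc(d,j) via R2 from parent(d,f), link(f,j)
round 1: derive anc(f,d) via R2 from parent(f,j), link(j,d)
round 1: derive anc(f,f) via R2 from parent(f,i), link(i,f)
round 1: derive anc(f,g) via R2 from parent(f,i), link(i,g)
round 1: derive anc(g,f) via R2 from parent(g,b), link(b,f)
round 1: derive anc(g,h) via R2 from parent(g,b), link(b,h)
round 1: derive anc(h,c) via R2 from parent(h,i), link(i,c)
round 1: derive anc(h,f) via R2 from parent(h,i), link(i,f)
round 1: derive anc(h,g) via R2 from parent(h,i), link(i,g)
round 1: derive anc(i,i) via R2 from parent(i,c), link(c,i)
round 1: derive anc(j,h) via R2 from parent(j,f), link(f,h)
round 1: derive anc(j,i) via R2 from parent(j,f), link(f,i)
round 1: derive anc(j,j) via R2 from parent(j,f), link(f,j)
round 2: derive anc(b,b) via R1 from anc(b,g), anc(g,b)
round 2: derive anc(b,h) via R1 from anc(b,d), anc(d,h)
round 2: derive anc(b,j) via R1 from anc(b,c), anc(c,j)
round 2: derive anc(c,f) via R1 from anc(c,d), anc(d,f)
round 2: derive anc(c,h) via R1 from anc(c,d), anc(d,h)
round 2: derive anc(c,i) via R1 from anc(c,d), anc(d,i)
round 2: derive anc(d,c) via R1 from anc(d,f), anc(f,c)
round 2: derive anc(d,d) via R1 from anc(d,f), anc(f,d)
round 2: derive anc(d,g) via R1 from anc(d,f), anc(f,g)
round 2: derive anc(f,b) via R1 from anc(f,g), anc(g,b)
round 2: derive anc(f,h) via R1 from anc(f,d), anc(d,h)
round 2: derive anc(g,c) via R1 from anc(g,b), anc(b,c)
round 2: derive anc(g,g) via R1 from anc(g,b), anc(b,g)
round 2: derive anc(g,i) via R1 from anc(g,b), anc(b,i)
round 2: derive anc(g,j) via R1 from anc(g,d), anc(d,j)
round 2: derive anc(h,b) via R1 from anc(h,g), anc(g,b)
round 2: derive anc(h,d) via R1 from anc(h,c), anc(c,d)
round 2: derive anc(h,h) via R1 from anc(h,g), anc(g,h)
round 2: derive anc(h,j) via R1 from anc(h,c), anc(c,j)
round 2: derive anc(i,d) via R1 from anc(i,c), anc(c,d)
round 2: derive anc(i,j) via R1 from anc(i,c), anc(c,j)
round 2: derive anc(j,c) via R1 from anc(j,f), anc(f,c)
round 2: derive anc(j,d) via R1 from anc(j,f), anc(f,d)
round 2: derive anc(j,g) via R1 from anc(j,f), anc(f,g)
round 3: derive anc(c,b) via R1 from anc(c,f), anc(f,b)
round 3: derive anc(c,c) via R1 from anc(c,d), anc(d,c)
round 3: derive anc(c,g) via R1 from anc(c,d), anc(d,g)
round 3: derive anc(d,b) via R1 from anc(d,f), anc(f,b)
round 3: derive anc(i,f) via R1 from anc(i,c), anc(c,f)
round 3: derive anc(i,g) via R1 from anc(i,d), anc(d,g)
round 3: derive anc(i,h) via R1 from anc(i,c), anc(c,h)
round 3: derive anc(j,b) via R1 from anc(j,f), anc(f,b)
round 4: derive anc(i,b) via R1 from anc(i,c), anc(c,b)

anc(b,b)
anc(b,c)
anc(b,d)
anc(b,f)
anc(b,g)
anc(b,h)
anc(b,i)
anc(b,j)
anc(c,b)
anc(c,c)
anc(c,d)
anc(c,f)
anc(c,g)
anc(c,h)
anc(c,i)
anc(c,j)
anc(d,b)
anc(d,c)
anc(d,d)
anc(d,f)
anc(d,g)
anc(d,h)
anc(d,i)
anc(d,j)
anc(f,b)
anc(f,c)
anc(f,d)
anc(f,f)
anc(f,g)
anc(f,h)
anc(f,i)
anc(f,j)
anc(g,b)
anc(g,c)
anc(g,d)
anc(g,f)
anc(g,g)
anc(g,h)
anc(g,i)
anc(g,j)
anc(h,b)
anc(h,c)
anc(h,d)
anc(h,f)
anc(h,g)
anc(h,h)
anc(h,i)
anc(h,j)
anc(i,b)
anc(i,c)
anc(i,d)
anc(i,f)
anc(i,g)
anc(i,h)
anc(i,i)
anc(i,j)
anc(j,b)
anc(j,c)
anc(j,d)
anc(j,f)
anc(j,g)
anc(j,h)
anc(j,i)
anc(j,j)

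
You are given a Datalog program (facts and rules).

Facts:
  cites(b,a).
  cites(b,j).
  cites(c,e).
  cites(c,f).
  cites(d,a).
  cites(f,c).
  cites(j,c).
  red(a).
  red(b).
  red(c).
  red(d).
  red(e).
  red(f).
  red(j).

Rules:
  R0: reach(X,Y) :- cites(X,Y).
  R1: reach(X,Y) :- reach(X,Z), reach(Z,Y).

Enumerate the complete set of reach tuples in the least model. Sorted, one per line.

reach(b,a)
reach(b,c)
reach(b,e)
reach(b,f)
reach(b,j)
reach(c,c)
reach(c,e)
reach(c,f)
reach(d,a)
reach(f,c)
reach(f,e)
reach(f,f)
reach(j,c)
reach(j,e)
reach(j,f)

round 1: derive reach(b,a) via R0 from cites(b,a)
round 1: derive reach(b,j) via R0 from cites(b,j)
round 1: derive reach(c,e) via R0 from cites(c,e)
round 1: derive reach(c,f) via R0 from cites(c,f)
round 1: derive reach(d,a) via R0 from cites(d,a)
round 1: derive reach(f,c) via R0 from cites(f,c)
round 1: derive reach(j,c) via R0 from cites(j,c)
round 2: derive reach(b,c) via R1 from reach(b,j), reach(j,c)
round 2: derive reach(c,c) via R1 from reach(c,f), reach(f,c)
round 2: derive reach(f,e) via R1 from reach(f,c), reach(c,e)
round 2: derive reach(f,f) via R1 from reach(f,c), reach(c,f)
round 2: derive reach(j,e) via R1 from reach(j,c), reach(c,e)
round 2: derive reach(j,f) via R1 from reach(j,c), reach(c,f)
round 3: derive reach(b,e) via R1 from reach(b,c), reach(c,e)
round 3: derive reach(b,f) via R1 from reach(b,c), reach(c,f)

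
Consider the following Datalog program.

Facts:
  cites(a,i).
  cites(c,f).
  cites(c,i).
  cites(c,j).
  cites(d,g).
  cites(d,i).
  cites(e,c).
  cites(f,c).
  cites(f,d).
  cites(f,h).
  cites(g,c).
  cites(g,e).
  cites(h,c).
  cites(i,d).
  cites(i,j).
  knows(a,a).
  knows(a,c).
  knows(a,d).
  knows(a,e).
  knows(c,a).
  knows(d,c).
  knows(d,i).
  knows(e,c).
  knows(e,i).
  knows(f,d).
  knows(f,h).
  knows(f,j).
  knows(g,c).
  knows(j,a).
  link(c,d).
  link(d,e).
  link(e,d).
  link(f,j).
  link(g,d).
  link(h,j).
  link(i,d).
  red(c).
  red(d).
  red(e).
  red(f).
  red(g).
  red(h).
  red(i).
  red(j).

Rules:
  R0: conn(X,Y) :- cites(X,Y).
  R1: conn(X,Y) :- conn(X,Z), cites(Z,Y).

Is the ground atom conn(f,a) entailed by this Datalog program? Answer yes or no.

no

round 1: derive conn(a,i) via R0 from cites(a,i)
round 1: derive conn(c,f) via R0 from cites(c,f)
round 1: derive conn(c,i) via R0 from cites(c,i)
round 1: derive conn(c,j) via R0 from cites(c,j)
round 1: derive conn(d,g) via R0 from cites(d,g)
round 1: derive conn(d,i) via R0 from cites(d,i)
round 1: derive conn(e,c) via R0 from cites(e,c)
round 1: derive conn(f,c) via R0 from cites(f,c)
round 1: derive conn(f,d) via R0 from cites(f,d)
round 1: derive conn(f,h) via R0 from cites(f,h)
round 1: derive conn(g,c) via R0 from cites(g,c)
round 1: derive conn(g,e) via R0 from cites(g,e)
round 1: derive conn(h,c) via R0 from cites(h,c)
round 1: derive conn(i,d) via R0 from cites(i,d)
round 1: derive conn(i,j) via R0 from cites(i,j)
round 2: derive conn(a,d) via R1 from conn(a,i), cites(i,d)
round 2: derive conn(a,j) via R1 from conn(a,i), cites(i,j)
round 2: derive conn(c,c) via R1 from conn(c,f), cites(f,c)
round 2: derive conn(c,d) via R1 from conn(c,f), cites(f,d)
round 2: derive conn(c,h) via R1 from conn(c,f), cites(f,h)
round 2: derive conn(d,c) via R1 from conn(d,g), cites(g,c)
round 2: derive conn(d,d) via R1 from conn(d,i), cites(i,d)
round 2: derive conn(d,e) via R1 from conn(d,g), cites(g,e)
round 2: derive conn(d,j) via R1 from conn(d,i), cites(i,j)
round 2: derive conn(e,f) via R1 from conn(e,c), cites(c,f)
round 2: derive conn(e,i) via R1 from conn(e,c), cites(c,i)
round 2: derive conn(e,j) via R1 from conn(e,c), cites(c,j)
round 2: derive conn(f,f) via R1 from conn(f,c), cites(c,f)
round 2: derive conn(f,g) via R1 from conn(f,d), cites(d,g)
round 2: derive conn(f,i) via R1 from conn(f,c), cites(c,i)
round 2: derive conn(f,j) via R1 from conn(f,c), cites(c,j)
round 2: derive conn(g,f) via R1 from conn(g,c), cites(c,f)
round 2: derive conn(g,i) via R1 from conn(g,c), cites(c,i)
round 2: derive conn(g,j) via R1 from conn(g,c), cites(c,j)
round 2: derive conn(h,f) via R1 from conn(h,c), cites(c,f)
round 2: derive conn(h,i) via R1 from conn(h,c), cites(c,i)
round 2: derive conn(h,j) via R1 from conn(h,c), cites(c,j)
round 2: derive conn(i,g) via R1 from conn(i,d), cites(d,g)
round 2: derive conn(i,i) via R1 from conn(i,d), cites(d,i)
round 3: derive conn(a,g) via R1 from conn(a,d), cites(d,g)
round 3: derive conn(c,g) via R1 from conn(c,d), cites(d,g)
round 3: derive conn(d,f) via R1 from conn(d,c), cites(c,f)
round 3: derive conn(e,d) via R1 from conn(e,f), cites(f,d)
round 3: derive conn(e,h) via R1 from conn(e,f), cites(f,h)
round 3: derive conn(f,e) via R1 from conn(f,g), cites(g,e)
round 3: derive conn(g,d) via R1 from conn(g,f), cites(f,d)
round 3: derive conn(g,h) via R1 from conn(g,f), cites(f,h)
round 3: derive conn(h,d) via R1 from conn(h,f), cites(f,d)
round 3: derive conn(h,h) via R1 from conn(h,f), cites(f,h)
round 3: derive conn(i,c) via R1 from conn(i,g), cites(g,c)
round 3: derive conn(i,e) via R1 from conn(i,g), cites(g,e)
round 4: derive conn(a,c) via R1 from conn(a,g), cites(g,c)
round 4: derive conn(a,e) via R1 from conn(a,g), cites(g,e)
round 4: derive conn(c,e) via R1 from conn(c,g), cites(g,e)
round 4: derive conn(d,h) via R1 from conn(d,f), cites(f,h)
round 4: derive conn(e,g) via R1 from conn(e,d), cites(d,g)
round 4: derive conn(g,g) via R1 from conn(g,d), cites(d,g)
round 4: derive conn(h,g) via R1 from conn(h,d), cites(d,g)
round 4: derive conn(i,f) via R1 from conn(i,c), cites(c,f)
round 5: derive conn(a,f) via R1 from conn(a,c), cites(c,f)
round 5: derive conn(e,e) via R1 from conn(e,g), cites(g,e)
round 5: derive conn(h,e) via R1 from conn(h,g), cites(g,e)
round 5: derive conn(i,h) via R1 from conn(i,f), cites(f,h)
round 6: derive conn(a,h) via R1 from conn(a,f), cites(f,h)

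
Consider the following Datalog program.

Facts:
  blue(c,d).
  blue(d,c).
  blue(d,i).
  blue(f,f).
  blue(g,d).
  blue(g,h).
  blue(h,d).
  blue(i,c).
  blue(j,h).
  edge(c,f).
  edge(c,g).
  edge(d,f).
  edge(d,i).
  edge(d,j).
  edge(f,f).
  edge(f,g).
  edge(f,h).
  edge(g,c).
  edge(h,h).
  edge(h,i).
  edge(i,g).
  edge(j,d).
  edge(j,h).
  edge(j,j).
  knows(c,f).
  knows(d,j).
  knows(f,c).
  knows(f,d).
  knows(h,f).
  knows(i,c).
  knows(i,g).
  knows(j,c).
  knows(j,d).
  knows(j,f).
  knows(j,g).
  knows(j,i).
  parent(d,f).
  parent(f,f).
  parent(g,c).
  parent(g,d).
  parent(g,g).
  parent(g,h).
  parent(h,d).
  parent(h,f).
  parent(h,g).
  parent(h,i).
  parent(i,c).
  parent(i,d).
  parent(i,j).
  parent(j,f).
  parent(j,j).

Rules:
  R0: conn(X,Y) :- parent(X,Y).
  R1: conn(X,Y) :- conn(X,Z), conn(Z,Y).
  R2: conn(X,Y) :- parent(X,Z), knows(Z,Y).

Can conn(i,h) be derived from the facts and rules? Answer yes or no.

round 1: derive conn(d,f) via R0 from parent(d,f)
round 1: derive conn(f,f) via R0 from parent(f,f)
round 1: derive conn(g,c) via R0 from parent(g,c)
round 1: derive conn(g,d) via R0 from parent(g,d)
round 1: derive conn(g,g) via R0 from parent(g,g)
round 1: derive conn(g,h) via R0 from parent(g,h)
round 1: derive conn(h,d) via R0 from parent(h,d)
round 1: derive conn(h,f) via R0 from parent(h,f)
round 1: derive conn(h,g) via R0 from parent(h,g)
round 1: derive conn(h,i) via R0 from parent(h,i)
round 1: derive conn(i,c) via R0 from parent(i,c)
round 1: derive conn(i,d) via R0 from parent(i,d)
round 1: derive conn(i,j) via R0 from parent(i,j)
round 1: derive conn(j,f) via R0 from parent(j,f)
round 1: derive conn(j,j) via R0 from parent(j,j)
round 1: derive conn(d,c) via R2 from parent(d,f), knows(f,c)
round 1: derive conn(d,d) via R2 from parent(d,f), knows(f,d)
round 1: derive conn(f,c) via R2 from parent(f,f), knows(f,c)
round 1: derive conn(f,d) via R2 from parent(f,f), knows(f,d)
round 1: derive conn(g,f) via R2 from parent(g,c), knows(c,f)
round 1: derive conn(g,j) via R2 from parent(g,d), knows(d,j)
round 1: derive conn(h,c) via R2 from parent(h,f), knows(f,c)
round 1: derive conn(h,j) via R2 from parent(h,d), knows(d,j)
round 1: derive conn(i,f) via R2 from parent(i,c), knows(c,f)
round 1: derive conn(i,g) via R2 from parent(i,j), knows(j,g)
round 1: derive conn(i,i) via R2 from parent(i,j), knows(j,i)
round 1: derive conn(j,c) via R2 from parent(j,f), knows(f,c)
round 1: derive conn(j,d) via R2 from parent(j,f), knows(f,d)
round 1: derive conn(j,g) via R2 from parent(j,j), knows(j,g)
round 1: derive conn(j,i) via R2 from parent(j,j), knows(j,i)
round 2: derive conn(g,i) via R1 from conn(g,h), conn(h,i)
round 2: derive conn(h,h) via R1 from conn(h,g), conn(g,h)
round 2: derive conn(i,h) via R1 from conn(i,g), conn(g,h)
round 2: derive conn(j,h) via R1 from conn(j,g), conn(g,h)

yes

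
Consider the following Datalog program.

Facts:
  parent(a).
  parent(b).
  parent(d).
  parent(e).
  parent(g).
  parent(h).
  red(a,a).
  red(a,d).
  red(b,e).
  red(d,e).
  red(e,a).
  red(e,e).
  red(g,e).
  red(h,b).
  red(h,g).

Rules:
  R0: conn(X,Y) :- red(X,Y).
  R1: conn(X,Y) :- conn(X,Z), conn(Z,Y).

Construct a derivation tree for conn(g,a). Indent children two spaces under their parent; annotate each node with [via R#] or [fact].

conn(g,a)  [via R1]
  conn(g,e)  [via R0]
    red(g,e)  [fact]
  conn(e,a)  [via R0]
    red(e,a)  [fact]

round 1: derive conn(a,a) via R0 from red(a,a)
round 1: derive conn(a,d) via R0 from red(a,d)
round 1: derive conn(b,e) via R0 from red(b,e)
round 1: derive conn(d,e) via R0 from red(d,e)
round 1: derive conn(e,a) via R0 from red(e,a)
round 1: derive conn(e,e) via R0 from red(e,e)
round 1: derive conn(g,e) via R0 from red(g,e)
round 1: derive conn(h,b) via R0 from red(h,b)
round 1: derive conn(h,g) via R0 from red(h,g)
round 2: derive conn(a,e) via R1 from conn(a,d), conn(d,e)
round 2: derive conn(b,a) via R1 from conn(b,e), conn(e,a)
round 2: derive conn(d,a) via R1 from conn(d,e), conn(e,a)
round 2: derive conn(e,d) via R1 from conn(e,a), conn(a,d)
round 2: derive conn(g,a) via R1 from conn(g,e), conn(e,a)
round 2: derive conn(h,e) via R1 from conn(h,b), conn(b,e)
round 3: derive conn(b,d) via R1 from conn(b,a), conn(a,d)
round 3: derive conn(d,d) via R1 from conn(d,a), conn(a,d)
round 3: derive conn(g,d) via R1 from conn(g,a), conn(a,d)
round 3: derive conn(h,a) via R1 from conn(h,b), conn(b,a)
round 3: derive conn(h,d) via R1 from conn(h,e), conn(e,d)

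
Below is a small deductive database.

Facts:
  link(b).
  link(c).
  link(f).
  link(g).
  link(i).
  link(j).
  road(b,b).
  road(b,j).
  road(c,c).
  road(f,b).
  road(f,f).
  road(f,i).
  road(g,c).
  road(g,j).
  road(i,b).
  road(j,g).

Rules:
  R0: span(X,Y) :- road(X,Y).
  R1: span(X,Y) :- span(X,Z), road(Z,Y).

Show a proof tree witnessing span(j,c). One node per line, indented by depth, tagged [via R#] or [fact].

span(j,c)  [via R1]
  span(j,g)  [via R0]
    road(j,g)  [fact]
  road(g,c)  [fact]

round 1: derive span(b,b) via R0 from road(b,b)
round 1: derive span(b,j) via R0 from road(b,j)
round 1: derive span(c,c) via R0 from road(c,c)
round 1: derive span(f,b) via R0 from road(f,b)
round 1: derive span(f,f) via R0 from road(f,f)
round 1: derive span(f,i) via R0 from road(f,i)
round 1: derive span(g,c) via R0 from road(g,c)
round 1: derive span(g,j) via R0 from road(g,j)
round 1: derive span(i,b) via R0 from road(i,b)
round 1: derive span(j,g) via R0 from road(j,g)
round 2: derive span(b,g) via R1 from span(b,j), road(j,g)
round 2: derive span(f,j) via R1 from span(f,b), road(b,j)
round 2: derive span(g,g) via R1 from span(g,j), road(j,g)
round 2: derive span(i,j) via R1 from span(i,b), road(b,j)
round 2: derive span(j,c) via R1 from span(j,g), road(g,c)
round 2: derive span(j,j) via R1 from span(j,g), road(g,j)
round 3: derive span(b,c) via R1 from span(b,g), road(g,c)
round 3: derive span(f,g) via R1 from span(f,j), road(j,g)
round 3: derive span(i,g) via R1 from span(i,j), road(j,g)
round 4: derive span(f,c) via R1 from span(f,g), road(g,c)
round 4: derive span(i,c) via R1 from span(i,g), road(g,c)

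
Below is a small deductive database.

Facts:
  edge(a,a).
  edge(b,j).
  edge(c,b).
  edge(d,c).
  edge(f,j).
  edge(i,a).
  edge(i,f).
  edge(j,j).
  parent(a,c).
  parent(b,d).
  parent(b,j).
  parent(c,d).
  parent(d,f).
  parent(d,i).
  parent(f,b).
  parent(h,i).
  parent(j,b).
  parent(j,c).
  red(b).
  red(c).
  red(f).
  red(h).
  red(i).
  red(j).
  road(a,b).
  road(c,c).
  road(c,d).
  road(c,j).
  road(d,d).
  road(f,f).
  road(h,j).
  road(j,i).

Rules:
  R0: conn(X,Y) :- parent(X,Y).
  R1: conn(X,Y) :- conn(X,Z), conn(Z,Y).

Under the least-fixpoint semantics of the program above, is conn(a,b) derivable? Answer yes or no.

yes

round 1: derive conn(a,c) via R0 from parent(a,c)
round 1: derive conn(b,d) via R0 from parent(b,d)
round 1: derive conn(b,j) via R0 from parent(b,j)
round 1: derive conn(c,d) via R0 from parent(c,d)
round 1: derive conn(d,f) via R0 from parent(d,f)
round 1: derive conn(d,i) via R0 from parent(d,i)
round 1: derive conn(f,b) via R0 from parent(f,b)
round 1: derive conn(h,i) via R0 from parent(h,i)
round 1: derive conn(j,b) via R0 from parent(j,b)
round 1: derive conn(j,c) via R0 from parent(j,c)
round 2: derive conn(a,d) via R1 from conn(a,c), conn(c,d)
round 2: derive conn(b,b) via R1 from conn(b,j), conn(j,b)
round 2: derive conn(b,c) via R1 from conn(b,j), conn(j,c)
round 2: derive conn(b,f) via R1 from conn(b,d), conn(d,f)
round 2: derive conn(b,i) via R1 from conn(b,d), conn(d,i)
round 2: derive conn(c,f) via R1 from conn(c,d), conn(d,f)
round 2: derive conn(c,i) via R1 from conn(c,d), conn(d,i)
round 2: derive conn(d,b) via R1 from conn(d,f), conn(f,b)
round 2: derive conn(f,d) via R1 from conn(f,b), conn(b,d)
round 2: derive conn(f,j) via R1 from conn(f,b), conn(b,j)
round 2: derive conn(j,d) via R1 from conn(j,b), conn(b,d)
round 2: derive conn(j,j) via R1 from conn(j,b), conn(b,j)
round 3: derive conn(a,b) via R1 from conn(a,d), conn(d,b)
round 3: derive conn(a,f) via R1 from conn(a,c), conn(c,f)
round 3: derive conn(a,i) via R1 from conn(a,c), conn(c,i)
round 3: derive conn(c,b) via R1 from conn(c,d), conn(d,b)
round 3: derive conn(c,j) via R1 from conn(c,f), conn(f,j)
round 3: derive conn(d,c) via R1 from conn(d,b), conn(b,c)
round 3: derive conn(d,d) via R1 from conn(d,b), conn(b,d)
round 3: derive conn(d,j) via R1 from conn(d,b), conn(b,j)
round 3: derive conn(f,c) via R1 from conn(f,b), conn(b,c)
round 3: derive conn(f,f) via R1 from conn(f,b), conn(b,f)
round 3: derive conn(f,i) via R1 from conn(f,b), conn(b,i)
round 3: derive conn(j,f) via R1 from conn(j,b), conn(b,f)
round 3: derive conn(j,i) via R1 from conn(j,b), conn(b,i)
round 4: derive conn(a,j) via R1 from conn(a,b), conn(b,j)
round 4: derive conn(c,c) via R1 from conn(c,b), conn(b,c)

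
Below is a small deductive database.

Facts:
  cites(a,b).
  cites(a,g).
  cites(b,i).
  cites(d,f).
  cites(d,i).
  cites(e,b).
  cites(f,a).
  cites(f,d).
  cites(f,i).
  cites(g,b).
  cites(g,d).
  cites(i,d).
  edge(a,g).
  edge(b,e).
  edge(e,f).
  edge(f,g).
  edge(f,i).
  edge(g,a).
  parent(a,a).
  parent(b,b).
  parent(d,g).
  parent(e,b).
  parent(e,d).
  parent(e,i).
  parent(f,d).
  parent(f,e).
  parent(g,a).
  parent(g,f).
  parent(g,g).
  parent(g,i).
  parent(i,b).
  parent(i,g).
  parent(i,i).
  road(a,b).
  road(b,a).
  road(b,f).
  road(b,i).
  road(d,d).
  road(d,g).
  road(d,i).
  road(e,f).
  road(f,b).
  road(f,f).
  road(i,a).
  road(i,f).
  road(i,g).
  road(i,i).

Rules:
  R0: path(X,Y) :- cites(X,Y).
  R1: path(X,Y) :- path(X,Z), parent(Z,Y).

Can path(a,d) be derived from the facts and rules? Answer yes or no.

round 1: derive path(a,b) via R0 from cites(a,b)
round 1: derive path(a,g) via R0 from cites(a,g)
round 1: derive path(b,i) via R0 from cites(b,i)
round 1: derive path(d,f) via R0 from cites(d,f)
round 1: derive path(d,i) via R0 from cites(d,i)
round 1: derive path(e,b) via R0 from cites(e,b)
round 1: derive path(f,a) via R0 from cites(f,a)
round 1: derive path(f,d) via R0 from cites(f,d)
round 1: derive path(f,i) via R0 from cites(f,i)
round 1: derive path(g,b) via R0 from cites(g,b)
round 1: derive path(g,d) via R0 from cites(g,d)
round 1: derive path(i,d) via R0 from cites(i,d)
round 2: derive path(a,a) via R1 from path(a,g), parent(g,a)
round 2: derive path(a,f) via R1 from path(a,g), parent(g,f)
round 2: derive path(a,i) via R1 from path(a,g), parent(g,i)
round 2: derive path(b,b) via R1 from path(b,i), parent(i,b)
round 2: derive path(b,g) via R1 from path(b,i), parent(i,g)
round 2: derive path(d,b) via R1 from path(d,i), parent(i,b)
round 2: derive path(d,d) via R1 from path(d,f), parent(f,d)
round 2: derive path(d,e) via R1 from path(d,f), parent(f,e)
round 2: derive path(d,g) via R1 from path(d,i), parent(i,g)
round 2: derive path(f,b) via R1 from path(f,i), parent(i,b)
round 2: derive path(f,g) via R1 from path(f,d), parent(d,g)
round 2: derive path(g,g) via R1 from path(g,d), parent(d,g)
round 2: derive path(i,g) via R1 from path(i,d), parent(d,g)
round 3: derive path(a,d) via R1 from path(a,f), parent(f,d)
round 3: derive path(a,e) via R1 from path(a,f), parent(f,e)
round 3: derive path(b,a) via R1 from path(b,g), parent(g,a)
round 3: derive path(b,f) via R1 from path(b,g), parent(g,f)
round 3: derive path(d,a) via R1 from path(d,g), parent(g,a)
round 3: derive path(f,f) via R1 from path(f,g), parent(g,f)
round 3: derive path(g,a) via R1 from path(g,g), parent(g,a)
round 3: derive path(g,f) via R1 from path(g,g), parent(g,f)
round 3: derive path(g,i) via R1 from path(g,g), parent(g,i)
round 3: derive path(i,a) via R1 from path(i,g), parent(g,a)
round 3: derive path(i,f) via R1 from path(i,g), parent(g,f)
round 3: derive path(i,i) via R1 from path(i,g), parent(g,i)
round 4: derive path(b,d) via R1 from path(b,f), parent(f,d)
round 4: derive path(b,e) via R1 from path(b,f), parent(f,e)
round 4: derive path(f,e) via R1 from path(f,f), parent(f,e)
round 4: derive path(g,e) via R1 from path(g,f), parent(f,e)
round 4: derive path(i,b) via R1 from path(i,i), parent(i,b)
round 4: derive path(i,e) via R1 from path(i,f), parent(f,e)

yes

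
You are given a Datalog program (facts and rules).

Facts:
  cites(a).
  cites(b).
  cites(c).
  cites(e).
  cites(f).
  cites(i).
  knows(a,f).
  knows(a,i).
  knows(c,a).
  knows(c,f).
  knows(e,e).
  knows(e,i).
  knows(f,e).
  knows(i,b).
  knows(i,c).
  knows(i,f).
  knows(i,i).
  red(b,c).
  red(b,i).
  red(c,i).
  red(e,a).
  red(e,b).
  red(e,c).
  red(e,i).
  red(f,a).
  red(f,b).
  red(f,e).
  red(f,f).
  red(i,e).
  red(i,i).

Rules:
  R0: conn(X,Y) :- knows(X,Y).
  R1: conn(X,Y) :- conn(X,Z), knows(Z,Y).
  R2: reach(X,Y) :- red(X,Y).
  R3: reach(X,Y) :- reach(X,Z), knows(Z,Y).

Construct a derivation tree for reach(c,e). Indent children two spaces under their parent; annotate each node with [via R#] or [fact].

reach(c,e)  [via R3]
  reach(c,f)  [via R3]
    reach(c,i)  [via R2]
      red(c,i)  [fact]
    knows(i,f)  [fact]
  knows(f,e)  [fact]

round 1: derive reach(b,c) via R2 from red(b,c)
round 1: derive reach(b,i) via R2 from red(b,i)
round 1: derive reach(c,i) via R2 from red(c,i)
round 1: derive reach(e,a) via R2 from red(e,a)
round 1: derive reach(e,b) via R2 from red(e,b)
round 1: derive reach(e,c) via R2 from red(e,c)
round 1: derive reach(e,i) via R2 from red(e,i)
round 1: derive reach(f,a) via R2 from red(f,a)
round 1: derive reach(f,b) via R2 from red(f,b)
round 1: derive reach(f,e) via R2 from red(f,e)
round 1: derive reach(f,f) via R2 from red(f,f)
round 1: derive reach(i,e) via R2 from red(i,e)
round 1: derive reach(i,i) via R2 from red(i,i)
round 2: derive reach(b,a) via R3 from reach(b,c), knows(c,a)
round 2: derive reach(b,b) via R3 from reach(b,i), knows(i,b)
round 2: derive reach(b,f) via R3 from reach(b,c), knows(c,f)
round 2: derive reach(c,b) via R3 from reach(c,i), knows(i,b)
round 2: derive reach(c,c) via R3 from reach(c,i), knows(i,c)
round 2: derive reach(c,f) via R3 from reach(c,i), knows(i,f)
round 2: derive reach(e,f) via R3 from reach(e,a), knows(a,f)
round 2: derive reach(f,i) via R3 from reach(f,a), knows(a,i)
round 2: derive reach(i,b) via R3 from reach(i,i), knows(i,b)
round 2: derive reach(i,c) via R3 from reach(i,i), knows(i,c)
round 2: derive reach(i,f) via R3 from reach(i,i), knows(i,f)
round 3: derive reach(b,e) via R3 from reach(b,f), knows(f,e)
round 3: derive reach(c,a) via R3 from reach(c,c), knows(c,a)
round 3: derive reach(c,e) via R3 from reach(c,f), knows(f,e)
round 3: derive reach(e,e) via R3 from reach(e,f), knows(f,e)
round 3: derive reach(f,c) via R3 from reach(f,i), knows(i,c)
round 3: derive reach(i,a) via R3 from reach(i,c), knows(c,a)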